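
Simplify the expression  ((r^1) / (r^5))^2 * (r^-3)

r^(-11)

Inside the bracket: (r^-4)
Raise to the power 2: (r^-8)
Multiply by (r^-3): add exponents.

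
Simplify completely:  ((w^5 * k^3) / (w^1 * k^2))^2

Inside the bracket: w^4 * k^1
Raise to the power 2: w^8 * k^2

k^2*w^8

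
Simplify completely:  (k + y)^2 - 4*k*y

After expansion: k^2 - 2*k*y + y^2 — a perfect-square trinomial.

(k - y)^2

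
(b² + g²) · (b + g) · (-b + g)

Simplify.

-b⁴ + g⁴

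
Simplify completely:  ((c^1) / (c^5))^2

c^(-8)

Inside the bracket: (c^-4)
Raise to the power 2: (c^-8)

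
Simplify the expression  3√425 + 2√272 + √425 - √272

24*√17

3√425 = 15*√17; 2√272 = 8*√17; √425 = 5*√17; √272 = 4*√17
Combine: (15 + 8 + 5 - 4)·√17 = 24*√17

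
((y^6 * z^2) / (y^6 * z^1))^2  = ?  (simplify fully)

z^2

Inside the bracket: z^1
Raise to the power 2: z^2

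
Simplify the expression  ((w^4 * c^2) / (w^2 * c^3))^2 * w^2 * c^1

Inside the bracket: w^2 * (c^-1)
Raise to the power 2: w^4 * (c^-2)
Multiply by w^2 * c^1: add exponents.

w^6/c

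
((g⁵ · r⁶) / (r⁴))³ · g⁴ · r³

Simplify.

g^19*r⁹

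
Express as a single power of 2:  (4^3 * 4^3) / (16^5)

4^3 = 2^6; 4^3 = 2^6; 16^5 = 2^20
Combine exponents: 2^(-8)

2^(-8)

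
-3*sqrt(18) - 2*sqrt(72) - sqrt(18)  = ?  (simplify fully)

-24*sqrt(2)

3*sqrt(18) = 9*sqrt(2); 2*sqrt(72) = 12*sqrt(2); sqrt(18) = 3*sqrt(2)
Combine: (-9 - 12 - 3)·sqrt(2) = -24*sqrt(2)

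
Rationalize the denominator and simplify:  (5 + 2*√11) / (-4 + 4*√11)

(7*√11 + 27)/40

Multiply numerator and denominator by -4*√11 - 4.
Denominator becomes -160; numerator becomes -108 - 28*√11.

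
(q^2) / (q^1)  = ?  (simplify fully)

Quotient: q^1

q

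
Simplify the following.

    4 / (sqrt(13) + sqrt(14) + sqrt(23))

Group as (sqrt(14) + sqrt(23)) + sqrt(13); multiply by (sqrt(14) + sqrt(23)) - sqrt(13), then rationalise the remaining surd.

(-sqrt(4186) + 2*sqrt(23) + 11*sqrt(14) + 12*sqrt(13))/89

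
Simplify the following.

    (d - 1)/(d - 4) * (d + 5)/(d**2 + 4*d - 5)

Factor: d**2 + 4*d - 5 = (d - 1)*(d + 5)
Cancel the common factors (d + 5), (d - 1).

1/(d - 4)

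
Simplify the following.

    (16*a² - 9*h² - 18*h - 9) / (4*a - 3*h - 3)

Factor (4*a)^2 - (3*h + 3)^2 and cancel (4*a - 3*h - 3).

4*a + 3*h + 3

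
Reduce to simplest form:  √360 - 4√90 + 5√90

9*√10

√360 = 6*√10; 4√90 = 12*√10; 5√90 = 15*√10
Combine: (6 - 12 + 15)·√10 = 9*√10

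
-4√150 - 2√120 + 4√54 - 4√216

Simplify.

-32*√6 - 4*√30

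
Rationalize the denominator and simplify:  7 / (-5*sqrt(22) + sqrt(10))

Multiply numerator and denominator by sqrt(10) + 5*sqrt(22).
Denominator becomes -540; numerator becomes 7*sqrt(10) + 35*sqrt(22).

(-35*sqrt(22) - 7*sqrt(10))/540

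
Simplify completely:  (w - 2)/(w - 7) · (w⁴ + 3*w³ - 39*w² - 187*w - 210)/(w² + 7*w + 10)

w² + w - 6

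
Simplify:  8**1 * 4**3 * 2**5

8**1 = 2**3; 4**3 = 2**6; 2**5 = 2**5
Combine exponents: 2**14

2**14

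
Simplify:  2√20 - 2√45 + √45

2√20 = 4*√5; 2√45 = 6*√5; √45 = 3*√5
Combine: (4 - 6 + 3)·√5 = √5

√5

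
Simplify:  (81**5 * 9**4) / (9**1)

81**5 = 3**20; 9**4 = 3**8; 9**1 = 3**2
Combine exponents: 3**26

3**26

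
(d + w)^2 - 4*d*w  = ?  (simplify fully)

(d - w)^2

Expand the square and combine the 4*d*w term.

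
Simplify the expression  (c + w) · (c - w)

Telescope via difference of squares: (c+w)(c-w) = c² - w².

c² - w²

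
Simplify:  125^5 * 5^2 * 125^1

5^20

125^5 = 5^15; 5^2 = 5^2; 125^1 = 5^3
Combine exponents: 5^20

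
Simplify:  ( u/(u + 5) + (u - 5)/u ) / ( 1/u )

Numerator: u/(u + 5) + (u - 5)/u = (2*u^2 - 25)/(u^2 + 5*u)
Denominator: 1/u = 1/u
Divide: ((2*u^2 - 25)/(u^2 + 5*u)) · (u) = (2*u^2 - 25)/(u + 5)

(2*u^2 - 25)/(u + 5)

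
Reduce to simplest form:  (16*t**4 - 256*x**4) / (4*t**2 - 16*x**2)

Factor (2*t)**4 - (4*x)**4 and cancel (4*t**2 - 16*x**2).

4*t**2 + 16*x**2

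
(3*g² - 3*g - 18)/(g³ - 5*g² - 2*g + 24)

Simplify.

Factor: 3*g² - 3*g - 18 = 3·(g - 3)·(g + 2);  g³ - 5*g² - 2*g + 24 = (g - 3)·(g - 4)·(g + 2)
Cancel the common factors (g - 3), (g + 2).

3/(g - 4)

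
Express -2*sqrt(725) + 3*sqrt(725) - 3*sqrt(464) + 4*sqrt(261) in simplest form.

5*sqrt(29)

2*sqrt(725) = 10*sqrt(29); 3*sqrt(725) = 15*sqrt(29); 3*sqrt(464) = 12*sqrt(29); 4*sqrt(261) = 12*sqrt(29)
Combine: (-10 + 15 - 12 + 12)·sqrt(29) = 5*sqrt(29)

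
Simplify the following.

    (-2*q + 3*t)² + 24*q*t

(2*q + 3*t)²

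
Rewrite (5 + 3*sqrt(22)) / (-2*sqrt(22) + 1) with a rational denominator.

Multiply numerator and denominator by 1 + 2*sqrt(22).
Denominator becomes -87; numerator becomes 13*sqrt(22) + 137.

(-137 - 13*sqrt(22))/87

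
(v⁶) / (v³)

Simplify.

Quotient: v³

v³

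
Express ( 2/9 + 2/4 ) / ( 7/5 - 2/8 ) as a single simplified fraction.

Numerator: 2/9 + 2/4 = 13/18
Denominator: 7/5 - 2/8 = 23/20
Divide: (13/18) · (20/23) = 130/207

130/207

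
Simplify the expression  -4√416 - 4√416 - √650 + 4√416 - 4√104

-29*√26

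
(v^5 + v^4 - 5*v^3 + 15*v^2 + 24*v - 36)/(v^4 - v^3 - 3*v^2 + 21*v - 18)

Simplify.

Factor: v^5 + v^4 - 5*v^3 + 15*v^2 + 24*v - 36 = (v + 3)*(v - 1)*(v + 2)*(v^2 - 3*v + 6);  v^4 - v^3 - 3*v^2 + 21*v - 18 = (v - 1)*(v + 3)*(v^2 - 3*v + 6)
Cancel the common factors (v^2 - 3*v + 6), (v - 1), (v + 3).

v + 2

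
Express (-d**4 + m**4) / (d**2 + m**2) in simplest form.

Factor m**4 - d**4 and cancel (d**2 + m**2).

-d**2 + m**2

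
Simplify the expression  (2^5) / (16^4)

2^(-11)

2^5 = 2^5; 16^4 = 2^16
Combine exponents: 2^(-11)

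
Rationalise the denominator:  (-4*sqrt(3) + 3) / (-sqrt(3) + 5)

(-17*sqrt(3) + 3)/22

Multiply numerator and denominator by sqrt(3) + 5.
Denominator becomes 22; numerator becomes -17*sqrt(3) + 3.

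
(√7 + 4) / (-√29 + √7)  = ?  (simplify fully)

(-4*√29 - √203 - 4*√7 - 7)/22

Multiply numerator and denominator by √7 + √29.
Denominator becomes -22; numerator becomes 7 + 4*√7 + √203 + 4*√29.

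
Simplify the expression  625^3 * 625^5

625^3 = 5^12; 625^5 = 5^20
Combine exponents: 5^32

5^32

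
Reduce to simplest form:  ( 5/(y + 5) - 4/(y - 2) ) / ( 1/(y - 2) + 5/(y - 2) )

Numerator: 5/(y + 5) - 4/(y - 2) = (y - 30)/(y² + 3*y - 10)
Denominator: 1/(y - 2) + 5/(y - 2) = 6/(y - 2)
Divide: ((y - 30)/(y² + 3*y - 10)) · (y/6 - 1/3) = (y - 30)/(6*y + 30)

(y - 30)/(6*y + 30)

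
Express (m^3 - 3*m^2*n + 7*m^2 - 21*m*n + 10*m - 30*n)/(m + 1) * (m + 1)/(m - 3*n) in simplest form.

m^2 + 7*m + 10

Factor: m^3 - 3*m^2*n + 7*m^2 - 21*m*n + 10*m - 30*n = (m - 3*n)*(m + 2)*(m + 5)
Cancel the common factors (m + 1), (m - 3*n).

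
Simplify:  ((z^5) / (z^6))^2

z^(-2)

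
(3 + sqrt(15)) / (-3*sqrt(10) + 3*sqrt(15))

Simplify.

(3*sqrt(10) + 3*sqrt(15) + 5*sqrt(6) + 15)/15

Multiply numerator and denominator by 3*sqrt(10) + 3*sqrt(15).
Denominator becomes 45; numerator becomes 9*sqrt(10) + 9*sqrt(15) + 15*sqrt(6) + 45.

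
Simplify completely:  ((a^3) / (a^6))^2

a^(-6)

Inside the bracket: (a^-3)
Raise to the power 2: (a^-6)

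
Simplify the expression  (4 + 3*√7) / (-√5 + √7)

(4*√5 + 4*√7 + 3*√35 + 21)/2

Multiply numerator and denominator by √5 + √7.
Denominator becomes 2; numerator becomes 4*√5 + 4*√7 + 3*√35 + 21.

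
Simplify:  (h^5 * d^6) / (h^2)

Quotient: h^3 * d^6

d^6*h^3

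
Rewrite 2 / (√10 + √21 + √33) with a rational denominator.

Group as (√10 + √33) + √21; multiply by (√10 + √33) - √21, then rationalise the remaining surd.

(-3*√770 - √33 + 11*√21 + 22*√10)/209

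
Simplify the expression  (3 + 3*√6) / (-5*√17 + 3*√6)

Multiply numerator and denominator by 3*√6 + 5*√17.
Denominator becomes -371; numerator becomes 9*√6 + 54 + 15*√17 + 15*√102.

(-15*√102 - 15*√17 - 54 - 9*√6)/371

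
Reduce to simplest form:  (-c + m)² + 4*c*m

(c + m)²

Expanding gives c² + 2*c*m + m², a perfect square.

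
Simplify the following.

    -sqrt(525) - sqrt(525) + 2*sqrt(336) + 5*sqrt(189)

13*sqrt(21)

sqrt(525) = 5*sqrt(21); sqrt(525) = 5*sqrt(21); 2*sqrt(336) = 8*sqrt(21); 5*sqrt(189) = 15*sqrt(21)
Combine: (-5 - 5 + 8 + 15)·sqrt(21) = 13*sqrt(21)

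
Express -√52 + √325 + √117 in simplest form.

√52 = 2*√13; √325 = 5*√13; √117 = 3*√13
Combine: (-2 + 5 + 3)·√13 = 6*√13

6*√13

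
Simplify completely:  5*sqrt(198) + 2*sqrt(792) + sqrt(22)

5*sqrt(198) = 15*sqrt(22); 2*sqrt(792) = 12*sqrt(22); sqrt(22) = sqrt(22)
Combine: (15 + 12 + 1)·sqrt(22) = 28*sqrt(22)

28*sqrt(22)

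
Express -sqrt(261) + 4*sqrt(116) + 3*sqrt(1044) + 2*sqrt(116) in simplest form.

27*sqrt(29)

sqrt(261) = 3*sqrt(29); 4*sqrt(116) = 8*sqrt(29); 3*sqrt(1044) = 18*sqrt(29); 2*sqrt(116) = 4*sqrt(29)
Combine: (-3 + 8 + 18 + 4)·sqrt(29) = 27*sqrt(29)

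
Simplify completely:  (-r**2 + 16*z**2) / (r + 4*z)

-r + 4*z

Factor (4*z)**2 - r**2 and cancel (r + 4*z).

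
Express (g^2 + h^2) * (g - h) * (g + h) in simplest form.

g^4 - h^4

Telescope via difference of squares: (g+h)(g-h) = g^2 - h^2, then repeat with the next factor.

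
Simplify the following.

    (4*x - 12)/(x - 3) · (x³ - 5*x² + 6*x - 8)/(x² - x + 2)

4*x - 16

Factor: 4*x - 12 = 4·(x - 3);  x³ - 5*x² + 6*x - 8 = (x - 4)·(x² - x + 2)
Cancel the common factors (x² - x + 2), (x - 3).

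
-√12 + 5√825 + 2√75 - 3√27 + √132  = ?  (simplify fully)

-√3 + 27*√33

√12 = 2*√3; 5√825 = 25*√33; 2√75 = 10*√3; 3√27 = 9*√3; √132 = 2*√33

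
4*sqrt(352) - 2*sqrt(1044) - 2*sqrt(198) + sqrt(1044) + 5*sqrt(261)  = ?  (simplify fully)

4*sqrt(352) = 16*sqrt(22); 2*sqrt(1044) = 12*sqrt(29); 2*sqrt(198) = 6*sqrt(22); sqrt(1044) = 6*sqrt(29); 5*sqrt(261) = 15*sqrt(29)

10*sqrt(22) + 9*sqrt(29)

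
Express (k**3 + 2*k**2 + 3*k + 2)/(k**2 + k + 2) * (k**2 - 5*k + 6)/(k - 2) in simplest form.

k**2 - 2*k - 3

Factor: k**3 + 2*k**2 + 3*k + 2 = (k**2 + k + 2)*(k + 1);  k**2 - 5*k + 6 = (k - 2)*(k - 3)
Cancel the common factors (k**2 + k + 2), (k - 2).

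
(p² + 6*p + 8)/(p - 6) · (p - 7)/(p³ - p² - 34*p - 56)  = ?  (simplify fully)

1/(p - 6)

Factor: p² + 6*p + 8 = (p + 4)·(p + 2);  p³ - p² - 34*p - 56 = (p + 2)·(p + 4)·(p - 7)
Cancel the common factors (p + 2), (p + 4), (p - 7).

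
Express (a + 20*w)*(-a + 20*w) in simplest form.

-a^2 + 400*w^2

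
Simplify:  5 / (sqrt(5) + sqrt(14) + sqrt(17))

Group as (sqrt(5) + sqrt(17)) + sqrt(14); multiply by (sqrt(5) + sqrt(17)) - sqrt(14), then rationalise the remaining surd.

(-5*sqrt(1190) + 5*sqrt(17) + 20*sqrt(14) + 65*sqrt(5))/138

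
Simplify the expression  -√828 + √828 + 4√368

16*√23

√828 = 6*√23; √828 = 6*√23; 4√368 = 16*√23
Combine: (-6 + 6 + 16)·√23 = 16*√23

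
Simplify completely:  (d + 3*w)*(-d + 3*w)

Difference of squares with P = 3*w, Q = d.

-d^2 + 9*w^2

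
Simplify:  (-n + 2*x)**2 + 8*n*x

Expanding gives n**2 + 4*n*x + 4*x**2, a perfect square.

(n + 2*x)**2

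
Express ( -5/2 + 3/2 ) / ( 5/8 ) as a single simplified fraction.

Numerator: -5/2 + 3/2 = -1
Denominator: 5/8 = 5/8
Divide: (-1) · (8/5) = -8/5

-8/5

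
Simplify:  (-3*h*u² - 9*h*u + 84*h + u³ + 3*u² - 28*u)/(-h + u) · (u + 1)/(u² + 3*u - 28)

Factor: -3*h*u² - 9*h*u + 84*h + u³ + 3*u² - 28*u = (-3*h + u)·(u + 7)·(u - 4);  u² + 3*u - 28 = (u - 4)·(u + 7)
Cancel the common factors (u - 4), (u + 7).

(-3*h*u - 3*h + u² + u)/(-h + u)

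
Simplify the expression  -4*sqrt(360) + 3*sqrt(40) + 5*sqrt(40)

-8*sqrt(10)

4*sqrt(360) = 24*sqrt(10); 3*sqrt(40) = 6*sqrt(10); 5*sqrt(40) = 10*sqrt(10)
Combine: (-24 + 6 + 10)·sqrt(10) = -8*sqrt(10)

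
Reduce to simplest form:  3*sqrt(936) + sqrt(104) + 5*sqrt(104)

3*sqrt(936) = 18*sqrt(26); sqrt(104) = 2*sqrt(26); 5*sqrt(104) = 10*sqrt(26)
Combine: (18 + 2 + 10)·sqrt(26) = 30*sqrt(26)

30*sqrt(26)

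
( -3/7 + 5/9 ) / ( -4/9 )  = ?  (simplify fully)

-2/7

Numerator: -3/7 + 5/9 = 8/63
Denominator: -4/9 = -4/9
Divide: (8/63) · (-9/4) = -2/7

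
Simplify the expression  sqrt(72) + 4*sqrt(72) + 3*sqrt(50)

45*sqrt(2)

sqrt(72) = 6*sqrt(2); 4*sqrt(72) = 24*sqrt(2); 3*sqrt(50) = 15*sqrt(2)
Combine: (6 + 24 + 15)·sqrt(2) = 45*sqrt(2)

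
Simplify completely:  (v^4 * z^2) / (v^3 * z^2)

Quotient: v^1

v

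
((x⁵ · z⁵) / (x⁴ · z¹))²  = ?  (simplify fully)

x²*z⁸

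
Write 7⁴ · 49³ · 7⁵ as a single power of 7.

7^15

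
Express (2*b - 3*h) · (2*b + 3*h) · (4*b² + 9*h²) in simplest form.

Pair the conjugate factors: ((2*b)+(3*h))((2*b)-(3*h)) = 4*b² - 9*h², then repeat with the next factor.

16*b⁴ - 81*h⁴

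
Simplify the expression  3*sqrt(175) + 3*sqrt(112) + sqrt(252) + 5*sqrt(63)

3*sqrt(175) = 15*sqrt(7); 3*sqrt(112) = 12*sqrt(7); sqrt(252) = 6*sqrt(7); 5*sqrt(63) = 15*sqrt(7)
Combine: (15 + 12 + 6 + 15)·sqrt(7) = 48*sqrt(7)

48*sqrt(7)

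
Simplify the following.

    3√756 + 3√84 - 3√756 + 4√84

3√756 = 18*√21; 3√84 = 6*√21; 3√756 = 18*√21; 4√84 = 8*√21
Combine: (18 + 6 - 18 + 8)·√21 = 14*√21

14*√21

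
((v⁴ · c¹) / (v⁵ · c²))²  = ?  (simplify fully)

1/(c²*v²)

Inside the bracket: (v^-1) · (c^-1)
Raise to the power 2: (v^-2) · (c^-2)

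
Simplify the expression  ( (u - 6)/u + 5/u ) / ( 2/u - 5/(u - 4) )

(-u² + 5*u - 4)/(3*u + 8)

Numerator: (u - 6)/u + 5/u = (u - 1)/u
Denominator: 2/u - 5/(u - 4) = (-3*u - 8)/(u² - 4*u)
Divide: ((u - 1)/u) · ((u² - 4*u)/(-3*u - 8)) = (-u² + 5*u - 4)/(3*u + 8)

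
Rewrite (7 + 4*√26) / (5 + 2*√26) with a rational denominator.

(-6*√26 + 173)/79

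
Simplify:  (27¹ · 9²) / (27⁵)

3^(-8)

27¹ = 3^3; 9² = 3^4; 27⁵ = 3^15
Combine exponents: 3^(-8)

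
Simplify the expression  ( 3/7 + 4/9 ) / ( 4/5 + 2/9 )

Numerator: 3/7 + 4/9 = 55/63
Denominator: 4/5 + 2/9 = 46/45
Divide: (55/63) · (45/46) = 275/322

275/322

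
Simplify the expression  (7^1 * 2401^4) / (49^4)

7^1 = 7^1; 2401^4 = 7^16; 49^4 = 7^8
Combine exponents: 7^9

7^9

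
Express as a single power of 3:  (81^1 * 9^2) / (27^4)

81^1 = 3^4; 9^2 = 3^4; 27^4 = 3^12
Combine exponents: 3^(-4)

3^(-4)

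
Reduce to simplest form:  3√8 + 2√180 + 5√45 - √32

3√8 = 6*√2; 2√180 = 12*√5; 5√45 = 15*√5; √32 = 4*√2

2*√2 + 27*√5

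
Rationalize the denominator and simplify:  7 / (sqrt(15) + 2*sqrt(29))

Multiply numerator and denominator by -2*sqrt(29) + sqrt(15).
Denominator becomes -101; numerator becomes -14*sqrt(29) + 7*sqrt(15).

(-7*sqrt(15) + 14*sqrt(29))/101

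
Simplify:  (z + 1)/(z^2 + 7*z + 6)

1/(z + 6)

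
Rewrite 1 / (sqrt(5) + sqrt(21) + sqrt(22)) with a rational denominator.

Group as (sqrt(5) + sqrt(21)) + sqrt(22); multiply by (sqrt(5) + sqrt(21)) - sqrt(22), then rationalise the remaining surd.

(-sqrt(2310) + 2*sqrt(22) + 3*sqrt(21) + 19*sqrt(5))/202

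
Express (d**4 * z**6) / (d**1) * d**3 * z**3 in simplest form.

d**6*z**9

Quotient: d**3 * z**6
Multiply by d**3 * z**3: add exponents.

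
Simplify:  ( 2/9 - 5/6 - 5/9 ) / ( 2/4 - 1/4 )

-14/3

Numerator: 2/9 - 5/6 - 5/9 = -7/6
Denominator: 2/4 - 1/4 = 1/4
Divide: (-7/6) · (4) = -14/3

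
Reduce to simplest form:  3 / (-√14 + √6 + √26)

Group as (√6 + √26) - √14; multiply by (√6 + √26) + √14, then rationalise the remaining surd.

(-9*√14 - 3*√26 + 17*√6 + 2*√546)/50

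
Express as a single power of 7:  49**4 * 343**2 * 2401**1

7**18

49**4 = 7**8; 343**2 = 7**6; 2401**1 = 7**4
Combine exponents: 7**18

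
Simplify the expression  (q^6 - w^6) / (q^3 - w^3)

q^3 + w^3

Factor q^6 - w^6 and cancel (q^3 - w^3).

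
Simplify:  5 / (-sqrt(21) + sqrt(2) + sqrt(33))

(-35*sqrt(21) - 25*sqrt(33) + 130*sqrt(2) + 15*sqrt(154))/34

Group as (sqrt(2) + sqrt(33)) - sqrt(21); multiply by (sqrt(2) + sqrt(33)) + sqrt(21), then rationalise the remaining surd.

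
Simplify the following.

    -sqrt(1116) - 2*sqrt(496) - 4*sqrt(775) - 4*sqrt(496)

sqrt(1116) = 6*sqrt(31); 2*sqrt(496) = 8*sqrt(31); 4*sqrt(775) = 20*sqrt(31); 4*sqrt(496) = 16*sqrt(31)
Combine: (-6 - 8 - 20 - 16)·sqrt(31) = -50*sqrt(31)

-50*sqrt(31)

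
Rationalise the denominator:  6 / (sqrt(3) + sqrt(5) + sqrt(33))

Group as (sqrt(5) + sqrt(33)) + sqrt(3); multiply by (sqrt(5) + sqrt(33)) - sqrt(3), then rationalise the remaining surd.

(-186*sqrt(5) - 210*sqrt(3) + 36*sqrt(55) + 150*sqrt(33))/565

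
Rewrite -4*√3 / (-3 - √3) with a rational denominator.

Multiply numerator and denominator by -3 + √3.
Denominator becomes 6; numerator becomes -12 + 12*√3.

-2 + 2*√3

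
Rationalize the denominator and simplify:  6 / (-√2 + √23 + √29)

(-25*√2 - 2*√29 + 4*√23 + √1334)/14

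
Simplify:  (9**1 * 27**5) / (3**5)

9**1 = 3**2; 27**5 = 3**15; 3**5 = 3**5
Combine exponents: 3**12

3**12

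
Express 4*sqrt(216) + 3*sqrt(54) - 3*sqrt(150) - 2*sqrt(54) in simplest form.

4*sqrt(216) = 24*sqrt(6); 3*sqrt(54) = 9*sqrt(6); 3*sqrt(150) = 15*sqrt(6); 2*sqrt(54) = 6*sqrt(6)
Combine: (24 + 9 - 15 - 6)·sqrt(6) = 12*sqrt(6)

12*sqrt(6)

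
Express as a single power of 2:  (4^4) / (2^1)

2^7

4^4 = 2^8; 2^1 = 2^1
Combine exponents: 2^7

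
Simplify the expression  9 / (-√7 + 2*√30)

Multiply numerator and denominator by √7 + 2*√30.
Denominator becomes 113; numerator becomes 9*√7 + 18*√30.

(9*√7 + 18*√30)/113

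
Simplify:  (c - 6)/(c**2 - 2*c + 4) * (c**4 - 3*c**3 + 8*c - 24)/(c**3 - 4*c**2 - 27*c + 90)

(c + 2)/(c + 5)

Factor: c**4 - 3*c**3 + 8*c - 24 = (c - 3)*(c**2 - 2*c + 4)*(c + 2);  c**3 - 4*c**2 - 27*c + 90 = (c - 3)*(c + 5)*(c - 6)
Cancel the common factors (c**2 - 2*c + 4), (c - 6), (c - 3).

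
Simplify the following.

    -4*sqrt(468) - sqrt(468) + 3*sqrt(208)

-18*sqrt(13)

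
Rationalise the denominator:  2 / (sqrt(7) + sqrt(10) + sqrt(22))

(-8*sqrt(385) - 10*sqrt(22) + 38*sqrt(10) + 50*sqrt(7))/255

Group as (sqrt(7) + sqrt(22)) + sqrt(10); multiply by (sqrt(7) + sqrt(22)) - sqrt(10), then rationalise the remaining surd.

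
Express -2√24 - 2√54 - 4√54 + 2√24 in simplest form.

-18*√6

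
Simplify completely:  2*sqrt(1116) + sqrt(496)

16*sqrt(31)

2*sqrt(1116) = 12*sqrt(31); sqrt(496) = 4*sqrt(31)
Combine: (12 + 4)·sqrt(31) = 16*sqrt(31)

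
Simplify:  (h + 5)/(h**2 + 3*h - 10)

Factor: h**2 + 3*h - 10 = (h - 2)*(h + 5)
Cancel the common factor (h + 5).

1/(h - 2)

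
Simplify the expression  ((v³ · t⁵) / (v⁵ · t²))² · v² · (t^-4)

t²/v²

Inside the bracket: (v^-2) · t³
Raise to the power 2: (v^-4) · t⁶
Multiply by v² · (t^-4): add exponents.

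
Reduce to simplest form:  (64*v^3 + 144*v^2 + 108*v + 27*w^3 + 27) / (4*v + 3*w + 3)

16*v^2 - 12*v*w + 24*v + 9*w^2 - 9*w + 9

Apply the sum-of-cubes factorisation and cancel (4*v + 3*w + 3).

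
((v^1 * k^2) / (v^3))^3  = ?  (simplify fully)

k^6/v^6

Inside the bracket: (v^-2) * k^2
Raise to the power 3: (v^-6) * k^6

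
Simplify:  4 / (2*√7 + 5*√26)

(-4*√7 + 10*√26)/311

Multiply numerator and denominator by -2*√7 + 5*√26.
Denominator becomes 622; numerator becomes -8*√7 + 20*√26.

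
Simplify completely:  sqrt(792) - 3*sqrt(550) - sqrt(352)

sqrt(792) = 6*sqrt(22); 3*sqrt(550) = 15*sqrt(22); sqrt(352) = 4*sqrt(22)
Combine: (6 - 15 - 4)·sqrt(22) = -13*sqrt(22)

-13*sqrt(22)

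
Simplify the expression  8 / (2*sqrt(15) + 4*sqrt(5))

(-4*sqrt(15) + 8*sqrt(5))/5

Multiply numerator and denominator by -4*sqrt(5) + 2*sqrt(15).
Denominator becomes -20; numerator becomes -32*sqrt(5) + 16*sqrt(15).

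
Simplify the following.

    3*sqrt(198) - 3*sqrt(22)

6*sqrt(22)

3*sqrt(198) = 9*sqrt(22); 3*sqrt(22) = 3*sqrt(22)
Combine: (9 - 3)·sqrt(22) = 6*sqrt(22)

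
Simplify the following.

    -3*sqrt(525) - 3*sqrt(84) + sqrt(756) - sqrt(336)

-19*sqrt(21)

3*sqrt(525) = 15*sqrt(21); 3*sqrt(84) = 6*sqrt(21); sqrt(756) = 6*sqrt(21); sqrt(336) = 4*sqrt(21)
Combine: (-15 - 6 + 6 - 4)·sqrt(21) = -19*sqrt(21)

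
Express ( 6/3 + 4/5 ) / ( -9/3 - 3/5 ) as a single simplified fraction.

Numerator: 6/3 + 4/5 = 14/5
Denominator: -9/3 - 3/5 = -18/5
Divide: (14/5) · (-5/18) = -7/9

-7/9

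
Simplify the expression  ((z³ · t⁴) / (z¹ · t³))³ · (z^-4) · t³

t⁶*z²

Inside the bracket: z² · t¹
Raise to the power 3: z⁶ · t³
Multiply by (z^-4) · t³: add exponents.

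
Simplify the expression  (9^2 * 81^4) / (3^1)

9^2 = 3^4; 81^4 = 3^16; 3^1 = 3^1
Combine exponents: 3^19

3^19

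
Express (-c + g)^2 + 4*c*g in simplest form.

Expand the square and combine the 4*c*g term.

(c + g)^2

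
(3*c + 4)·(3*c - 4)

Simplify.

9*c² - 16

Difference of squares with P = 3*c, Q = 4.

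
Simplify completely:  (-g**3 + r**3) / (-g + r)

g**2 + g*r + r**2

Factor as (a-b)(a**2+ab+b**2) with a=r, b=g.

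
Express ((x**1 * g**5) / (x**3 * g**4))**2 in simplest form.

g**2/x**4

Inside the bracket: (x**-2) * g**1
Raise to the power 2: (x**-4) * g**2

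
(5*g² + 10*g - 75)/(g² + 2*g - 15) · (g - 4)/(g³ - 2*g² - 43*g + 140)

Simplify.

Factor: 5*g² + 10*g - 75 = 5·(g - 3)·(g + 5);  g² + 2*g - 15 = (g + 5)·(g - 3);  g³ - 2*g² - 43*g + 140 = (g - 5)·(g - 4)·(g + 7)
Cancel the common factors (g + 5), (g - 3), (g - 4).

5/(g² + 2*g - 35)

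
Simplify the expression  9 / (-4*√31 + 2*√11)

Multiply numerator and denominator by 2*√11 + 4*√31.
Denominator becomes -452; numerator becomes 18*√11 + 36*√31.

(-18*√31 - 9*√11)/226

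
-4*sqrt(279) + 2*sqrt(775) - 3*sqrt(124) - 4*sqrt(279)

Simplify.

-20*sqrt(31)

4*sqrt(279) = 12*sqrt(31); 2*sqrt(775) = 10*sqrt(31); 3*sqrt(124) = 6*sqrt(31); 4*sqrt(279) = 12*sqrt(31)
Combine: (-12 + 10 - 6 - 12)·sqrt(31) = -20*sqrt(31)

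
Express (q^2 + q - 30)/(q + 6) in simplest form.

q - 5

Factor: q^2 + q - 30 = (q + 6)*(q - 5)
Cancel the common factor (q + 6).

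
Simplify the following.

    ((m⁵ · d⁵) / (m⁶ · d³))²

d⁴/m²

Inside the bracket: (m^-1) · d²
Raise to the power 2: (m^-2) · d⁴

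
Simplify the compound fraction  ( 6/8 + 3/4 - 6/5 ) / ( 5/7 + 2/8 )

14/45

Numerator: 6/8 + 3/4 - 6/5 = 3/10
Denominator: 5/7 + 2/8 = 27/28
Divide: (3/10) · (28/27) = 14/45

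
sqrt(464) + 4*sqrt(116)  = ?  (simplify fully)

12*sqrt(29)

sqrt(464) = 4*sqrt(29); 4*sqrt(116) = 8*sqrt(29)
Combine: (4 + 8)·sqrt(29) = 12*sqrt(29)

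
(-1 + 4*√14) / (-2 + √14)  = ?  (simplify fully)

(7*√14 + 54)/10

Multiply numerator and denominator by -√14 - 2.
Denominator becomes -10; numerator becomes -54 - 7*√14.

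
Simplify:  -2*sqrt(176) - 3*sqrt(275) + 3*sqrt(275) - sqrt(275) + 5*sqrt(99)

2*sqrt(176) = 8*sqrt(11); 3*sqrt(275) = 15*sqrt(11); 3*sqrt(275) = 15*sqrt(11); sqrt(275) = 5*sqrt(11); 5*sqrt(99) = 15*sqrt(11)
Combine: (-8 - 15 + 15 - 5 + 15)·sqrt(11) = 2*sqrt(11)

2*sqrt(11)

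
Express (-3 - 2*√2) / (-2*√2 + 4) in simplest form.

(-10 - 7*√2)/4

Multiply numerator and denominator by 2*√2 + 4.
Denominator becomes 8; numerator becomes -20 - 14*√2.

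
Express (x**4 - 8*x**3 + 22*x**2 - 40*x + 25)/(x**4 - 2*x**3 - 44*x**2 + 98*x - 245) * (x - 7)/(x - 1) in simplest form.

(x - 5)/(x + 7)

Factor: x**4 - 8*x**3 + 22*x**2 - 40*x + 25 = (x**2 - 2*x + 5)*(x - 5)*(x - 1);  x**4 - 2*x**3 - 44*x**2 + 98*x - 245 = (x - 7)*(x + 7)*(x**2 - 2*x + 5)
Cancel the common factors (x**2 - 2*x + 5), (x - 1), (x - 7).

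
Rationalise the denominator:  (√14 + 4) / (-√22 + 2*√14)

(√77 + 2*√22 + 14 + 4*√14)/17

Multiply numerator and denominator by √22 + 2*√14.
Denominator becomes 34; numerator becomes 2*√77 + 4*√22 + 28 + 8*√14.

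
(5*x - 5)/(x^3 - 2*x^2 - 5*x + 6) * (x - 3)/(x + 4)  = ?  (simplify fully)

5/(x^2 + 6*x + 8)

Factor: 5*x - 5 = 5*(x - 1);  x^3 - 2*x^2 - 5*x + 6 = (x - 3)*(x - 1)*(x + 2)
Cancel the common factors (x - 3), (x - 1).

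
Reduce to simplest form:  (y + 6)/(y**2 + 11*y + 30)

1/(y + 5)

Factor: y**2 + 11*y + 30 = (y + 5)*(y + 6)
Cancel the common factor (y + 6).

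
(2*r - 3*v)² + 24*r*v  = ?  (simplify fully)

After expansion: 4*r² + 12*r*v + 9*v² — a perfect-square trinomial.

(2*r + 3*v)²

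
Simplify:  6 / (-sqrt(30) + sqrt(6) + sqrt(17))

(42*sqrt(30) + 114*sqrt(17) + 246*sqrt(6) + 72*sqrt(85))/359

Group as (sqrt(6) + sqrt(17)) - sqrt(30); multiply by (sqrt(6) + sqrt(17)) + sqrt(30), then rationalise the remaining surd.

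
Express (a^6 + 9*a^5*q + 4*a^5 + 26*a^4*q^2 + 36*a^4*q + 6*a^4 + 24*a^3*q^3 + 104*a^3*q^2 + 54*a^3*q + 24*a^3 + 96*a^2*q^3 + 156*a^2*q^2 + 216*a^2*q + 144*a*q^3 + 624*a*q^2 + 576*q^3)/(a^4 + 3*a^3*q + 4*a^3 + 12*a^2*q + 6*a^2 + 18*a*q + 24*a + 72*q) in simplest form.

Factor: a^6 + 9*a^5*q + 4*a^5 + 26*a^4*q^2 + 36*a^4*q + 6*a^4 + 24*a^3*q^3 + 104*a^3*q^2 + 54*a^3*q + 24*a^3 + 96*a^2*q^3 + 156*a^2*q^2 + 216*a^2*q + 144*a*q^3 + 624*a*q^2 + 576*q^3 = (a + 2*q)*(a^2 + 6)*(a + 4*q)*(a + 3*q)*(a + 4);  a^4 + 3*a^3*q + 4*a^3 + 12*a^2*q + 6*a^2 + 18*a*q + 24*a + 72*q = (a + 3*q)*(a + 4)*(a^2 + 6)
Cancel the common factors (a^2 + 6), (a + 4), (a + 3*q).

a^2 + 6*a*q + 8*q^2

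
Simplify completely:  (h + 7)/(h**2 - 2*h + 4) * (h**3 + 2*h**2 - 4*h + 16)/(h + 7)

h + 4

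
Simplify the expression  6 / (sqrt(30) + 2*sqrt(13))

Multiply numerator and denominator by -sqrt(30) + 2*sqrt(13).
Denominator becomes 22; numerator becomes -6*sqrt(30) + 12*sqrt(13).

(-3*sqrt(30) + 6*sqrt(13))/11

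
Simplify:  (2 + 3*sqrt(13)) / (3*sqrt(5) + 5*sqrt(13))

(-9*sqrt(65) - 6*sqrt(5) + 10*sqrt(13) + 195)/280

Multiply numerator and denominator by -3*sqrt(5) + 5*sqrt(13).
Denominator becomes 280; numerator becomes -9*sqrt(65) - 6*sqrt(5) + 10*sqrt(13) + 195.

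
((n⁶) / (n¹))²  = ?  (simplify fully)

n^10

Inside the bracket: n⁵
Raise to the power 2: n^10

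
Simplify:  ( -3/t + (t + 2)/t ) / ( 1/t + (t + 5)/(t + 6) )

(t² + 5*t - 6)/(t² + 6*t + 6)

Numerator: -3/t + (t + 2)/t = (t - 1)/t
Denominator: 1/t + (t + 5)/(t + 6) = (t² + 6*t + 6)/(t² + 6*t)
Divide: ((t - 1)/t) · ((t² + 6*t)/(t² + 6*t + 6)) = (t² + 5*t - 6)/(t² + 6*t + 6)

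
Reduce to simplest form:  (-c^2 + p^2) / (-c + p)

-c^2 + p^2 factors as (-c + p)*(c + p).

c + p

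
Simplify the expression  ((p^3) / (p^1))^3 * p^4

Inside the bracket: p^2
Raise to the power 3: p^6
Multiply by p^4: add exponents.

p^10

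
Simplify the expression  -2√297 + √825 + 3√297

8*√33

2√297 = 6*√33; √825 = 5*√33; 3√297 = 9*√33
Combine: (-6 + 5 + 9)·√33 = 8*√33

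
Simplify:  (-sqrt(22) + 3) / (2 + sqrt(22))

(-28 + 5*sqrt(22))/18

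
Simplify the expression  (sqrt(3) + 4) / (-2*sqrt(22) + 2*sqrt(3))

(-4*sqrt(22) - sqrt(66) - 4*sqrt(3) - 3)/38

Multiply numerator and denominator by 2*sqrt(3) + 2*sqrt(22).
Denominator becomes -76; numerator becomes 6 + 8*sqrt(3) + 2*sqrt(66) + 8*sqrt(22).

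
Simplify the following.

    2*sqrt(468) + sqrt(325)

17*sqrt(13)

2*sqrt(468) = 12*sqrt(13); sqrt(325) = 5*sqrt(13)
Combine: (12 + 5)·sqrt(13) = 17*sqrt(13)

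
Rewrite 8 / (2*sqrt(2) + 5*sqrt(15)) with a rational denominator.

(-16*sqrt(2) + 40*sqrt(15))/367

Multiply numerator and denominator by -2*sqrt(2) + 5*sqrt(15).
Denominator becomes 367; numerator becomes -16*sqrt(2) + 40*sqrt(15).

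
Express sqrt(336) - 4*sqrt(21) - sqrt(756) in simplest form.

-6*sqrt(21)

sqrt(336) = 4*sqrt(21); 4*sqrt(21) = 4*sqrt(21); sqrt(756) = 6*sqrt(21)
Combine: (4 - 4 - 6)·sqrt(21) = -6*sqrt(21)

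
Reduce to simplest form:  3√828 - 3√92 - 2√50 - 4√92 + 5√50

4*√23 + 15*√2

3√828 = 18*√23; 3√92 = 6*√23; 2√50 = 10*√2; 4√92 = 8*√23; 5√50 = 25*√2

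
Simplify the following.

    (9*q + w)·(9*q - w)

81*q² - w²

Difference of squares with P = 9*q, Q = w.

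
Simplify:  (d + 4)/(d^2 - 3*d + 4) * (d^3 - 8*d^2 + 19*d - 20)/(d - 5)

d + 4

Factor: d^3 - 8*d^2 + 19*d - 20 = (d - 5)*(d^2 - 3*d + 4)
Cancel the common factors (d^2 - 3*d + 4), (d - 5).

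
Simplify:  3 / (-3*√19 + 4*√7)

Multiply numerator and denominator by 4*√7 + 3*√19.
Denominator becomes -59; numerator becomes 12*√7 + 9*√19.

(-9*√19 - 12*√7)/59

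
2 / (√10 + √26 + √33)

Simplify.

(-8*√2145 + 6*√33 + 34*√26 + 98*√10)/1031

Group as (√10 + √26) + √33; multiply by (√10 + √26) - √33, then rationalise the remaining surd.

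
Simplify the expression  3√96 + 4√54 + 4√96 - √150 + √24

37*√6

3√96 = 12*√6; 4√54 = 12*√6; 4√96 = 16*√6; √150 = 5*√6; √24 = 2*√6
Combine: (12 + 12 + 16 - 5 + 2)·√6 = 37*√6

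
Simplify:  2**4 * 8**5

2**19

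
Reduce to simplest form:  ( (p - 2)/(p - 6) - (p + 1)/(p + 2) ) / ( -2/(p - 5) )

(-5*p² + 23*p + 10)/(2*p² - 8*p - 24)

Numerator: (p - 2)/(p - 6) - (p + 1)/(p + 2) = (5*p + 2)/(p² - 4*p - 12)
Denominator: -2/(p - 5) = -2/(p - 5)
Divide: ((5*p + 2)/(p² - 4*p - 12)) · (-p/2 + 5/2) = (-5*p² + 23*p + 10)/(2*p² - 8*p - 24)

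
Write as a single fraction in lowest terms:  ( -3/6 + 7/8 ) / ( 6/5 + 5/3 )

Numerator: -3/6 + 7/8 = 3/8
Denominator: 6/5 + 5/3 = 43/15
Divide: (3/8) · (15/43) = 45/344

45/344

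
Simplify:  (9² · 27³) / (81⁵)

9² = 3^4; 27³ = 3^9; 81⁵ = 3^20
Combine exponents: 3^(-7)

3^(-7)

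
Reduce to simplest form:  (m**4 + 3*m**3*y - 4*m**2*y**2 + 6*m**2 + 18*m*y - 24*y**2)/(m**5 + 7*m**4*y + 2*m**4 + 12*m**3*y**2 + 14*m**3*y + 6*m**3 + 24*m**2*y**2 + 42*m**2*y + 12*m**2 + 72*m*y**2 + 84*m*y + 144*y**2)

(m - y)/(m**2 + 3*m*y + 2*m + 6*y)

Factor: m**4 + 3*m**3*y - 4*m**2*y**2 + 6*m**2 + 18*m*y - 24*y**2 = (m**2 + 6)*(m - y)*(m + 4*y);  m**5 + 7*m**4*y + 2*m**4 + 12*m**3*y**2 + 14*m**3*y + 6*m**3 + 24*m**2*y**2 + 42*m**2*y + 12*m**2 + 72*m*y**2 + 84*m*y + 144*y**2 = (m**2 + 6)*(m + 4*y)*(m + 2)*(m + 3*y)
Cancel the common factors (m**2 + 6), (m + 4*y).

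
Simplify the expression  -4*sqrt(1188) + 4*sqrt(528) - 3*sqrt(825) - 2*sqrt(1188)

-35*sqrt(33)

4*sqrt(1188) = 24*sqrt(33); 4*sqrt(528) = 16*sqrt(33); 3*sqrt(825) = 15*sqrt(33); 2*sqrt(1188) = 12*sqrt(33)
Combine: (-24 + 16 - 15 - 12)·sqrt(33) = -35*sqrt(33)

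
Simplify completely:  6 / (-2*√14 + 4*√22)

Multiply numerator and denominator by 2*√14 + 4*√22.
Denominator becomes 296; numerator becomes 12*√14 + 24*√22.

(3*√14 + 6*√22)/74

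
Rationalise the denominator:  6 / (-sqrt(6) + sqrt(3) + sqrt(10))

(-42*sqrt(6) - 6*sqrt(10) + 78*sqrt(3) + 72*sqrt(5))/71

Group as (sqrt(3) + sqrt(10)) - sqrt(6); multiply by (sqrt(3) + sqrt(10)) + sqrt(6), then rationalise the remaining surd.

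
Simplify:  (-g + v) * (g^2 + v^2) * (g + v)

-g^4 + v^4

Pair the conjugate factors: (v+g)(v-g) = -g^2 + v^2, then repeat with the next factor.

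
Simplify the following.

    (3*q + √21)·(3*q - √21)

Product of conjugates: (P+Q)(P-Q) = P^2 - Q^2.

9*q² - 21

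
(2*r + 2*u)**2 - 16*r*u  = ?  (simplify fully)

Expand the square and combine the 16*r*u term.

4*(r - u)**2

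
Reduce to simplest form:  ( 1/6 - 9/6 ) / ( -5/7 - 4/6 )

28/29

Numerator: 1/6 - 9/6 = -4/3
Denominator: -5/7 - 4/6 = -29/21
Divide: (-4/3) · (-21/29) = 28/29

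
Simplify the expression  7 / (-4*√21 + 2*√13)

(-14*√21 - 7*√13)/142

Multiply numerator and denominator by 2*√13 + 4*√21.
Denominator becomes -284; numerator becomes 14*√13 + 28*√21.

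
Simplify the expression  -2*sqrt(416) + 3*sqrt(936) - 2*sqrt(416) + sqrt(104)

2*sqrt(416) = 8*sqrt(26); 3*sqrt(936) = 18*sqrt(26); 2*sqrt(416) = 8*sqrt(26); sqrt(104) = 2*sqrt(26)
Combine: (-8 + 18 - 8 + 2)·sqrt(26) = 4*sqrt(26)

4*sqrt(26)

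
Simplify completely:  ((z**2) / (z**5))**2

Inside the bracket: (z**-3)
Raise to the power 2: (z**-6)

z**(-6)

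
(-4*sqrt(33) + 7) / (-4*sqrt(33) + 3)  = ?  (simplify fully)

Multiply numerator and denominator by 3 + 4*sqrt(33).
Denominator becomes -519; numerator becomes -507 + 16*sqrt(33).

(-16*sqrt(33) + 507)/519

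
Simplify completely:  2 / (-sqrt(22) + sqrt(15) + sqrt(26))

(-38*sqrt(22) + 22*sqrt(26) + 66*sqrt(15) + 8*sqrt(2145))/1199

Group as (sqrt(15) + sqrt(26)) - sqrt(22); multiply by (sqrt(15) + sqrt(26)) + sqrt(22), then rationalise the remaining surd.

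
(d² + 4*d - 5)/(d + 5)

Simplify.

d - 1

Factor: d² + 4*d - 5 = (d - 1)·(d + 5)
Cancel the common factor (d + 5).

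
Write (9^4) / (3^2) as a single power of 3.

3^6

9^4 = 3^8; 3^2 = 3^2
Combine exponents: 3^6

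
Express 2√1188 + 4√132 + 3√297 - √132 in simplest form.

2√1188 = 12*√33; 4√132 = 8*√33; 3√297 = 9*√33; √132 = 2*√33
Combine: (12 + 8 + 9 - 2)·√33 = 27*√33

27*√33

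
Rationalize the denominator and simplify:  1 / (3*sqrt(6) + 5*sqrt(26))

(-3*sqrt(6) + 5*sqrt(26))/596

Multiply numerator and denominator by -5*sqrt(26) + 3*sqrt(6).
Denominator becomes -596; numerator becomes -5*sqrt(26) + 3*sqrt(6).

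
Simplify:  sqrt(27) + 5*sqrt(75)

sqrt(27) = 3*sqrt(3); 5*sqrt(75) = 25*sqrt(3)
Combine: (3 + 25)·sqrt(3) = 28*sqrt(3)

28*sqrt(3)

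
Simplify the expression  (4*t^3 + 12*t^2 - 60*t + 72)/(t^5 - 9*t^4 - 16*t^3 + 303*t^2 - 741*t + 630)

4/(t^2 - 12*t + 35)

Factor: 4*t^3 + 12*t^2 - 60*t + 72 = 4*(t^2 - 3*t + 3)*(t + 6);  t^5 - 9*t^4 - 16*t^3 + 303*t^2 - 741*t + 630 = (t - 5)*(t + 6)*(t^2 - 3*t + 3)*(t - 7)
Cancel the common factors (t^2 - 3*t + 3), (t + 6).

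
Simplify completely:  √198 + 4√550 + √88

√198 = 3*√22; 4√550 = 20*√22; √88 = 2*√22
Combine: (3 + 20 + 2)·√22 = 25*√22

25*√22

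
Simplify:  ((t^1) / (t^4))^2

t^(-6)

Inside the bracket: (t^-3)
Raise to the power 2: (t^-6)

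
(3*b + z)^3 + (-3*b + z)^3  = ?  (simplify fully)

2*z*(27*b^2 + z^2)

Write as f(z,(3*b)) + f(z,-(3*b)) and expand.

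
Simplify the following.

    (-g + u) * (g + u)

Telescope via difference of squares: (u+g)(u-g) = -g^2 + u^2.

-g^2 + u^2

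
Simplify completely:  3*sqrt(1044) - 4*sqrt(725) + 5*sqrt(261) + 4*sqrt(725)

33*sqrt(29)

3*sqrt(1044) = 18*sqrt(29); 4*sqrt(725) = 20*sqrt(29); 5*sqrt(261) = 15*sqrt(29); 4*sqrt(725) = 20*sqrt(29)
Combine: (18 - 20 + 15 + 20)·sqrt(29) = 33*sqrt(29)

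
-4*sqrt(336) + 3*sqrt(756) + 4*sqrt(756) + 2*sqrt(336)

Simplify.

4*sqrt(336) = 16*sqrt(21); 3*sqrt(756) = 18*sqrt(21); 4*sqrt(756) = 24*sqrt(21); 2*sqrt(336) = 8*sqrt(21)
Combine: (-16 + 18 + 24 + 8)·sqrt(21) = 34*sqrt(21)

34*sqrt(21)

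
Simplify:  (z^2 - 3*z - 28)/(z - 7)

z + 4

Factor: z^2 - 3*z - 28 = (z + 4)*(z - 7)
Cancel the common factor (z - 7).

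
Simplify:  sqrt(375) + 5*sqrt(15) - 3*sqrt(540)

-8*sqrt(15)

sqrt(375) = 5*sqrt(15); 5*sqrt(15) = 5*sqrt(15); 3*sqrt(540) = 18*sqrt(15)
Combine: (5 + 5 - 18)·sqrt(15) = -8*sqrt(15)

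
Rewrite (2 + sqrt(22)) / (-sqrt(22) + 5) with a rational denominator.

(32 + 7*sqrt(22))/3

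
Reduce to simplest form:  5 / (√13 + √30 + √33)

Group as (√30 + √33) + √13; multiply by (√30 + √33) - √13, then rationalise the remaining surd.

(-3*√1430 + 5*√33 + 8*√30 + 25*√13)/146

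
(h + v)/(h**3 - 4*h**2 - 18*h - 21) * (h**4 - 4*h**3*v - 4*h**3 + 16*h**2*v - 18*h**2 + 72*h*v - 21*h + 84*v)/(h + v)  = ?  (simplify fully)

h - 4*v

Factor: h**3 - 4*h**2 - 18*h - 21 = (h - 7)*(h**2 + 3*h + 3);  h**4 - 4*h**3*v - 4*h**3 + 16*h**2*v - 18*h**2 + 72*h*v - 21*h + 84*v = (h**2 + 3*h + 3)*(h - 7)*(h - 4*v)
Cancel the common factors (h**2 + 3*h + 3), (h - 7), (h + v).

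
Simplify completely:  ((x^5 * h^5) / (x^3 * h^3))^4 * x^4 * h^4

h^12*x^12

Inside the bracket: x^2 * h^2
Raise to the power 4: x^8 * h^8
Multiply by x^4 * h^4: add exponents.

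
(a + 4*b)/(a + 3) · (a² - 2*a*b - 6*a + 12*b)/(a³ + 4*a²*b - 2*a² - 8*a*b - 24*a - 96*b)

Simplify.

(a - 2*b)/(a² + 7*a + 12)

Factor: a² - 2*a*b - 6*a + 12*b = (a - 2*b)·(a - 6);  a³ + 4*a²*b - 2*a² - 8*a*b - 24*a - 96*b = (a - 6)·(a + 4)·(a + 4*b)
Cancel the common factors (a - 6), (a + 4*b).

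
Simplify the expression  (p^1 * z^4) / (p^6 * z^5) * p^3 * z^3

z^2/p^2

Quotient: (p^-5) * (z^-1)
Multiply by p^3 * z^3: add exponents.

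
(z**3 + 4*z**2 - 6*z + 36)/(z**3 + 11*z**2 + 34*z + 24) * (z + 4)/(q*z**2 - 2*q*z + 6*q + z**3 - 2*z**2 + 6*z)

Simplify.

1/(q*z + q + z**2 + z)

Factor: z**3 + 4*z**2 - 6*z + 36 = (z + 6)*(z**2 - 2*z + 6);  z**3 + 11*z**2 + 34*z + 24 = (z + 6)*(z + 1)*(z + 4);  q*z**2 - 2*q*z + 6*q + z**3 - 2*z**2 + 6*z = (z**2 - 2*z + 6)*(q + z)
Cancel the common factors (z**2 - 2*z + 6), (z + 6), (z + 4).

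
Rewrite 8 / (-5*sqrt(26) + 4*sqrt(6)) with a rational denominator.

(-20*sqrt(26) - 16*sqrt(6))/277

Multiply numerator and denominator by 4*sqrt(6) + 5*sqrt(26).
Denominator becomes -554; numerator becomes 32*sqrt(6) + 40*sqrt(26).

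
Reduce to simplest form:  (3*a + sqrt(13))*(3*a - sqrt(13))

Product of conjugates: (P+Q)(P-Q) = P**2 - Q**2.

9*a**2 - 13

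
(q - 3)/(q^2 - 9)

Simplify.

Factor: q^2 - 9 = (q + 3)*(q - 3)
Cancel the common factor (q - 3).

1/(q + 3)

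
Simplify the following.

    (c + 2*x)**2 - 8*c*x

(c - 2*x)**2

After expansion: c**2 - 4*c*x + 4*x**2 — a perfect-square trinomial.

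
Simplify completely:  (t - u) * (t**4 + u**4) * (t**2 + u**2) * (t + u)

t**8 - u**8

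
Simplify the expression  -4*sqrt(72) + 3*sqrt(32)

-12*sqrt(2)

4*sqrt(72) = 24*sqrt(2); 3*sqrt(32) = 12*sqrt(2)
Combine: (-24 + 12)·sqrt(2) = -12*sqrt(2)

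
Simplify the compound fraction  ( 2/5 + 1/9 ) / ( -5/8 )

Numerator: 2/5 + 1/9 = 23/45
Denominator: -5/8 = -5/8
Divide: (23/45) · (-8/5) = -184/225

-184/225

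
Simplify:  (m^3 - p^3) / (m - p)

m^3 - p^3 = (m - p)(m^2 + m*p + p^2).

m^2 + m*p + p^2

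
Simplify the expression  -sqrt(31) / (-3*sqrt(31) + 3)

(sqrt(31) + 31)/90

Multiply numerator and denominator by 3 + 3*sqrt(31).
Denominator becomes -270; numerator becomes -93 - 3*sqrt(31).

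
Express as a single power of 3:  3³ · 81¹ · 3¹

3³ = 3^3; 81¹ = 3^4; 3¹ = 3^1
Combine exponents: 3^8

3^8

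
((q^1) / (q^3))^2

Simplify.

q^(-4)

Inside the bracket: (q^-2)
Raise to the power 2: (q^-4)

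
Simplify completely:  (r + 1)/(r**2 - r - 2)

Factor: r**2 - r - 2 = (r - 2)*(r + 1)
Cancel the common factor (r + 1).

1/(r - 2)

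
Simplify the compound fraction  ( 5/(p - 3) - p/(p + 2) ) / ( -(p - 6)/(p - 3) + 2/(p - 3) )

Numerator: 5/(p - 3) - p/(p + 2) = (-p^2 + 8*p + 10)/(p^2 - p - 6)
Denominator: -(p - 6)/(p - 3) + 2/(p - 3) = (-p + 8)/(p - 3)
Divide: ((-p^2 + 8*p + 10)/(p^2 - p - 6)) · ((p - 3)/(-p + 8)) = (p^2 - 8*p - 10)/(p^2 - 6*p - 16)

(p^2 - 8*p - 10)/(p^2 - 6*p - 16)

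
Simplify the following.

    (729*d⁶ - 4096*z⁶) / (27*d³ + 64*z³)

729*d⁶ - 4096*z⁶ factors as -(-3*d + 4*z)*(3*d + 4*z)*(9*d² - 12*d*z + 16*z²)*(9*d² + 12*d*z + 16*z²).

27*d³ - 64*z³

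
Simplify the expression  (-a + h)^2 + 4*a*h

After expansion: a^2 + 2*a*h + h^2 — a perfect-square trinomial.

(a + h)^2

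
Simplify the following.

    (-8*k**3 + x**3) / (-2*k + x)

4*k**2 + 2*k*x + x**2

Factor as (a-b)(a**2+ab+b**2) with a=x, b=(2*k).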